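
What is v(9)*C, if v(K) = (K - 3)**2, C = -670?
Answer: -24120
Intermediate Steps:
v(K) = (-3 + K)**2
v(9)*C = (-3 + 9)**2*(-670) = 6**2*(-670) = 36*(-670) = -24120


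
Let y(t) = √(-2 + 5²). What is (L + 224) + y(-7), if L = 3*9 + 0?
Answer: 251 + √23 ≈ 255.80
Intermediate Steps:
L = 27 (L = 27 + 0 = 27)
y(t) = √23 (y(t) = √(-2 + 25) = √23)
(L + 224) + y(-7) = (27 + 224) + √23 = 251 + √23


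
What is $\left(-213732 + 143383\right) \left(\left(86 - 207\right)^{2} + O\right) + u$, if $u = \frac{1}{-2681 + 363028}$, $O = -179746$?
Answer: $\frac{4185420187360816}{360347} \approx 1.1615 \cdot 10^{10}$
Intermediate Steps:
$u = \frac{1}{360347} \approx 2.7751 \cdot 10^{-6}$
$\left(-213732 + 143383\right) \left(\left(86 - 207\right)^{2} + O\right) + u = \left(-213732 + 143383\right) \left(\left(86 - 207\right)^{2} - 179746\right) + \frac{1}{360347} = - 70349 \left(\left(-121\right)^{2} - 179746\right) + \frac{1}{360347} = - 70349 \left(14641 - 179746\right) + \frac{1}{360347} = \left(-70349\right) \left(-165105\right) + \frac{1}{360347} = 11614971645 + \frac{1}{360347} = \frac{4185420187360816}{360347}$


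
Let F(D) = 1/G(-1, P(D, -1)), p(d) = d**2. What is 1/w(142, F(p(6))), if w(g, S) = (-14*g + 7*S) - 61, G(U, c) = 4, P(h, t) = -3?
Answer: -4/8189 ≈ -0.00048846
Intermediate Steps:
F(D) = 1/4
w(g, S) = -61 - 14*g + 7*S
1/w(142, F(p(6))) = 1/(-61 - 14*142 + 7*(1/4)) = 1/(-61 - 1988 + 7/4) = 1/(-8189/4) = -4/8189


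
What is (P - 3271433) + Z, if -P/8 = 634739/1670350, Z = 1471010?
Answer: -1503670817981/835175 ≈ -1.8004e+6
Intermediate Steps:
P = -2538956/835175 (P = -5077912/1670350 = -8*634739/1670350 = -2538956/835175 ≈ -3.0400)
(P - 3271433) + Z = (-2538956/835175 - 3271433) + 1471010 = -2732221594731/835175 + 1471010 = -1503670817981/835175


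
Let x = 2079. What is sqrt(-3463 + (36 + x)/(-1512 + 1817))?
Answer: 2*I*sqrt(3215005)/61 ≈ 58.788*I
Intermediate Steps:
sqrt(-3463 + (36 + x)/(-1512 + 1817)) = sqrt(-3463 + (36 + 2079)/(-1512 + 1817)) = sqrt(-3463 + 2115/305) = sqrt(-3463 + 2115*(1/305)) = sqrt(-3463 + 423/61) = sqrt(-210820/61) = 2*I*sqrt(3215005)/61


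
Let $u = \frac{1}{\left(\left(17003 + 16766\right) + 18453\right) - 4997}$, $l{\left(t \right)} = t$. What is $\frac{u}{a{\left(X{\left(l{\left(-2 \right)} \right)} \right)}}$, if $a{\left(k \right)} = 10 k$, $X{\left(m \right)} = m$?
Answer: $- \frac{1}{944500} \approx -1.0588 \cdot 10^{-6}$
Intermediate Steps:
$u = \frac{1}{47225}$ ($u = \frac{1}{\left(33769 + 18453\right) - 4997} = \frac{1}{52222 - 4997} = \frac{1}{47225} \approx 2.1175 \cdot 10^{-5}$)
$\frac{u}{a{\left(X{\left(l{\left(-2 \right)} \right)} \right)}} = \frac{1}{47225 \cdot 10 \left(-2\right)} = \frac{1}{47225 \left(-20\right)} = \frac{1}{47225} \left(- \frac{1}{20}\right) = - \frac{1}{944500}$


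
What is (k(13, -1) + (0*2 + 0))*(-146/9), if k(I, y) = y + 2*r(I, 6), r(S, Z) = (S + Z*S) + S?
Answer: -3358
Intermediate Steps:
r(S, Z) = 2*S + S*Z (r(S, Z) = (S + S*Z) + S = 2*S + S*Z)
k(I, y) = y + 16*I (k(I, y) = y + 2*(I*(2 + 6)) = y + 2*(I*8) = y + 2*(8*I) = y + 16*I)
(k(13, -1) + (0*2 + 0))*(-146/9) = ((-1 + 16*13) + (0*2 + 0))*(-146/9) = ((-1 + 208) + (0 + 0))*(-146*1/9) = (207 + 0)*(-146/9) = 207*(-146/9) = -3358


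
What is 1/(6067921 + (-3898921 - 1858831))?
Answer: 1/310169 ≈ 3.2240e-6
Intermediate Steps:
1/(6067921 + (-3898921 - 1858831)) = 1/(6067921 - 5757752) = 1/310169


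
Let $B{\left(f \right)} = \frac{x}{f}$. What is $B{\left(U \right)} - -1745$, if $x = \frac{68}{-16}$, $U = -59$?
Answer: $\frac{411837}{236} \approx 1745.1$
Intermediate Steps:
$x = - \frac{17}{4}$ ($x = 68 \left(- \frac{1}{16}\right) = - \frac{17}{4} \approx -4.25$)
$B{\left(f \right)} = - \frac{17}{4 f}$
$B{\left(U \right)} - -1745 = - \frac{17}{4 \left(-59\right)} - -1745 = \left(- \frac{17}{4}\right) \left(- \frac{1}{59}\right) + 1745 = \frac{17}{236} + 1745 = \frac{411837}{236}$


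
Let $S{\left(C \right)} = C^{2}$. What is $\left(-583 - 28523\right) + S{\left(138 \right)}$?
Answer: $-10062$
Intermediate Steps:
$\left(-583 - 28523\right) + S{\left(138 \right)} = \left(-583 - 28523\right) + 138^{2} = -29106 + 19044 = -10062$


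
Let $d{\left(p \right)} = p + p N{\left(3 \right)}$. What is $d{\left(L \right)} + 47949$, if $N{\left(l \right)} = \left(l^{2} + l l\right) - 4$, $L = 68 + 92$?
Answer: $50349$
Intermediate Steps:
$L = 160$
$N{\left(l \right)} = -4 + 2 l^{2}$ ($N{\left(l \right)} = \left(l^{2} + l^{2}\right) - 4 = 2 l^{2} - 4 = -4 + 2 l^{2}$)
$d{\left(p \right)} = 15 p$ ($d{\left(p \right)} = p + p \left(-4 + 2 \cdot 3^{2}\right) = p + p \left(-4 + 2 \cdot 9\right) = p + p \left(-4 + 18\right) = p + p 14 = p + 14 p = 15 p$)
$d{\left(L \right)} + 47949 = 15 \cdot 160 + 47949 = 2400 + 47949 = 50349$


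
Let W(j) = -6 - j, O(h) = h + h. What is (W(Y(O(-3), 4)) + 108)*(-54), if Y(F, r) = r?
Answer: -5292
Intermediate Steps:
O(h) = 2*h
(W(Y(O(-3), 4)) + 108)*(-54) = ((-6 - 1*4) + 108)*(-54) = ((-6 - 4) + 108)*(-54) = (-10 + 108)*(-54) = 98*(-54) = -5292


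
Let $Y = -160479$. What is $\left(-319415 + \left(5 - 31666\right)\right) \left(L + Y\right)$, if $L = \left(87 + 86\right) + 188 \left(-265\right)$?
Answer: $73770195576$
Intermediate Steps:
$L = -49647$ ($L = 173 - 49820 = -49647$)
$\left(-319415 + \left(5 - 31666\right)\right) \left(L + Y\right) = \left(-319415 + \left(5 - 31666\right)\right) \left(-49647 - 160479\right) = \left(-319415 + \left(5 - 31666\right)\right) \left(-210126\right) = \left(-319415 - 31661\right) \left(-210126\right) = \left(-351076\right) \left(-210126\right) = 73770195576$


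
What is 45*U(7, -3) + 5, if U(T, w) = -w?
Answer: 140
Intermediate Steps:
45*U(7, -3) + 5 = 45*(-1*(-3)) + 5 = 45*3 + 5 = 135 + 5 = 140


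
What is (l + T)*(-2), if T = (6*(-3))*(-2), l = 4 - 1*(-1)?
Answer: -82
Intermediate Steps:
l = 5 (l = 4 + 1 = 5)
T = 36 (T = -18*(-2) = 36)
(l + T)*(-2) = (5 + 36)*(-2) = 41*(-2) = -82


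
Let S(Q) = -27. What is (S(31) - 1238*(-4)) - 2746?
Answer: 2179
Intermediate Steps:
(S(31) - 1238*(-4)) - 2746 = (-27 - 1238*(-4)) - 2746 = (-27 + 4952) - 2746 = 4925 - 2746 = 2179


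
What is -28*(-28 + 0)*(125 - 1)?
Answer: 97216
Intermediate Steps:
-28*(-28 + 0)*(125 - 1) = -(-784)*124 = -28*(-3472) = 97216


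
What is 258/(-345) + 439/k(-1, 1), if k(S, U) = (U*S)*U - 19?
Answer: -10441/460 ≈ -22.698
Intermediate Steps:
k(S, U) = -19 + S*U² (k(S, U) = (S*U)*U - 19 = S*U² - 19 = -19 + S*U²)
258/(-345) + 439/k(-1, 1) = 258/(-345) + 439/(-19 - 1*1²) = 258*(-1/345) + 439/(-19 - 1*1) = -86/115 + 439/(-19 - 1) = -86/115 + 439/(-20) = -86/115 + 439*(-1/20) = -86/115 - 439/20 = -10441/460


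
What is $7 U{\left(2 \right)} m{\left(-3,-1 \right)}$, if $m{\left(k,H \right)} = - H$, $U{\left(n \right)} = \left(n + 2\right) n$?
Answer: $56$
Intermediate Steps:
$U{\left(n \right)} = n \left(2 + n\right)$ ($U{\left(n \right)} = \left(2 + n\right) n = n \left(2 + n\right)$)
$7 U{\left(2 \right)} m{\left(-3,-1 \right)} = 7 \cdot 2 \left(2 + 2\right) \left(\left(-1\right) \left(-1\right)\right) = 7 \cdot 2 \cdot 4 \cdot 1 = 7 \cdot 8 \cdot 1 = 56 \cdot 1 = 56$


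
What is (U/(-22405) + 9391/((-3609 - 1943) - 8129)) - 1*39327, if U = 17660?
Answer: -2411014872810/61304561 ≈ -39329.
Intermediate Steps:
(U/(-22405) + 9391/((-3609 - 1943) - 8129)) - 1*39327 = (17660/(-22405) + 9391/((-3609 - 1943) - 8129)) - 1*39327 = (17660*(-1/22405) + 9391/(-5552 - 8129)) - 39327 = (-3532/4481 + 9391/(-13681)) - 39327 = (-3532/4481 + 9391*(-1/13681)) - 39327 = (-3532/4481 - 9391/13681) - 39327 = -90402363/61304561 - 39327 = -2411014872810/61304561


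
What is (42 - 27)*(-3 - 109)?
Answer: -1680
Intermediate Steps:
(42 - 27)*(-3 - 109) = 15*(-112) = -1680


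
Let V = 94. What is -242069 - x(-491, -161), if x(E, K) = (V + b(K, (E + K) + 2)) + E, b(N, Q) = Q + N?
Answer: -240861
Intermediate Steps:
b(N, Q) = N + Q
x(E, K) = 96 + 2*E + 2*K (x(E, K) = (94 + (K + ((E + K) + 2))) + E = (94 + (K + (2 + E + K))) + E = (94 + (2 + E + 2*K)) + E = (96 + E + 2*K) + E = 96 + 2*E + 2*K)
-242069 - x(-491, -161) = -242069 - (96 + 2*(-491) + 2*(-161)) = -242069 - (96 - 982 - 322) = -242069 - 1*(-1208) = -242069 + 1208 = -240861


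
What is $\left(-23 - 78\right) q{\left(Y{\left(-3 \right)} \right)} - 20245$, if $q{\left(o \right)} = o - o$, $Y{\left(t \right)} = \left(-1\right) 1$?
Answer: $-20245$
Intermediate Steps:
$Y{\left(t \right)} = -1$
$q{\left(o \right)} = 0$
$\left(-23 - 78\right) q{\left(Y{\left(-3 \right)} \right)} - 20245 = \left(-23 - 78\right) 0 - 20245 = \left(-101\right) 0 - 20245 = 0 - 20245 = -20245$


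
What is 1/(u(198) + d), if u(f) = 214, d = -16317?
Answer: -1/16103 ≈ -6.2100e-5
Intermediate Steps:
1/(u(198) + d) = 1/(214 - 16317) = 1/(-16103) = -1/16103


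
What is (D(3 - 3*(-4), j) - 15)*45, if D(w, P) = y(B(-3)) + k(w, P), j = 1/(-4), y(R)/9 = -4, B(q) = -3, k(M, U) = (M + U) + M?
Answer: -3825/4 ≈ -956.25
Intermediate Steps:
k(M, U) = U + 2*M
y(R) = -36 (y(R) = 9*(-4) = -36)
j = -1/4 ≈ -0.25000
D(w, P) = -36 + P + 2*w (D(w, P) = -36 + (P + 2*w) = -36 + P + 2*w)
(D(3 - 3*(-4), j) - 15)*45 = ((-36 - 1/4 + 2*(3 - 3*(-4))) - 15)*45 = ((-36 - 1/4 + 2*(3 + 12)) - 15)*45 = ((-36 - 1/4 + 2*15) - 15)*45 = ((-36 - 1/4 + 30) - 15)*45 = (-25/4 - 15)*45 = -85/4*45 = -3825/4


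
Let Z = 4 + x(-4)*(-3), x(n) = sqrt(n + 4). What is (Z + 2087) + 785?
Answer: 2876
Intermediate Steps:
x(n) = sqrt(4 + n)
Z = 4 (Z = 4 + sqrt(4 - 4)*(-3) = 4 + sqrt(0)*(-3) = 4 + 0*(-3) = 4 + 0 = 4)
(Z + 2087) + 785 = (4 + 2087) + 785 = 2091 + 785 = 2876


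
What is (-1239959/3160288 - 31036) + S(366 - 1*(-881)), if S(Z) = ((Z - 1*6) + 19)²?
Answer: 4919189290473/3160288 ≈ 1.5566e+6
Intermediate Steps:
S(Z) = (13 + Z)² (S(Z) = ((Z - 6) + 19)² = ((-6 + Z) + 19)² = (13 + Z)²)
(-1239959/3160288 - 31036) + S(366 - 1*(-881)) = (-1239959/3160288 - 31036) + (13 + (366 - 1*(-881)))² = (-1239959*1/3160288 - 31036) + (13 + (366 + 881))² = (-1239959/3160288 - 31036) + (13 + 1247)² = -98083938327/3160288 + 1260² = -98083938327/3160288 + 1587600 = 4919189290473/3160288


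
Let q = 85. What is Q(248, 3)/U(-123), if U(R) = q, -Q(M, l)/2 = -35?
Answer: 14/17 ≈ 0.82353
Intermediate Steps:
Q(M, l) = 70 (Q(M, l) = -2*(-35) = 70)
U(R) = 85
Q(248, 3)/U(-123) = 70/85 = 70*(1/85) = 14/17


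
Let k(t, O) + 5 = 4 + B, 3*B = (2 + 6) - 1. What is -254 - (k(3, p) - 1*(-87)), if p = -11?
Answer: -1027/3 ≈ -342.33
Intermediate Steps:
B = 7/3 (B = ((2 + 6) - 1)/3 = (8 - 1)/3 = (⅓)*7 = 7/3 ≈ 2.3333)
k(t, O) = 4/3 (k(t, O) = -5 + (4 + 7/3) = -5 + 19/3 = 4/3)
-254 - (k(3, p) - 1*(-87)) = -254 - (4/3 - 1*(-87)) = -254 - (4/3 + 87) = -254 - 1*265/3 = -254 - 265/3 = -1027/3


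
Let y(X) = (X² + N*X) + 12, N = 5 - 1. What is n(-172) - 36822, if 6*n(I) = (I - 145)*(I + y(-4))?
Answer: -85106/3 ≈ -28369.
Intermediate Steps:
N = 4
y(X) = 12 + X² + 4*X (y(X) = (X² + 4*X) + 12 = 12 + X² + 4*X)
n(I) = (-145 + I)*(12 + I)/6 (n(I) = ((I - 145)*(I + (12 + (-4)² + 4*(-4))))/6 = ((-145 + I)*(I + (12 + 16 - 16)))/6 = ((-145 + I)*(I + 12))/6 = ((-145 + I)*(12 + I))/6 = (-145 + I)*(12 + I)/6)
n(-172) - 36822 = (-290 - 133/6*(-172) + (⅙)*(-172)²) - 36822 = (-290 + 11438/3 + (⅙)*29584) - 36822 = (-290 + 11438/3 + 14792/3) - 36822 = 25360/3 - 36822 = -85106/3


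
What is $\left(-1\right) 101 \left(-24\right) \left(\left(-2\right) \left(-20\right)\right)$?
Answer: $96960$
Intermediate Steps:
$\left(-1\right) 101 \left(-24\right) \left(\left(-2\right) \left(-20\right)\right) = \left(-101\right) \left(-24\right) 40 = 2424 \cdot 40 = 96960$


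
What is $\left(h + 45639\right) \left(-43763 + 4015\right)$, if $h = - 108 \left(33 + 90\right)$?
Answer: $-1286046540$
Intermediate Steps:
$h = -13284$ ($h = \left(-108\right) 123 = -13284$)
$\left(h + 45639\right) \left(-43763 + 4015\right) = \left(-13284 + 45639\right) \left(-43763 + 4015\right) = 32355 \left(-39748\right) = -1286046540$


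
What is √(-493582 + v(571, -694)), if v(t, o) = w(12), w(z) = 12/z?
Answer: I*√493581 ≈ 702.55*I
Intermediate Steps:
v(t, o) = 1 (v(t, o) = 12/12 = 12*(1/12) = 1)
√(-493582 + v(571, -694)) = √(-493582 + 1) = √(-493581) = I*√493581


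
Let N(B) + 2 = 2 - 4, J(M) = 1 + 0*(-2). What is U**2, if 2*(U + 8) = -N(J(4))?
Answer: 36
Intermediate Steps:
J(M) = 1 (J(M) = 1 + 0 = 1)
N(B) = -4 (N(B) = -2 + (2 - 4) = -2 - 2 = -4)
U = -6 (U = -8 + (-1*(-4))/2 = -8 + (1/2)*4 = -8 + 2 = -6)
U**2 = (-6)**2 = 36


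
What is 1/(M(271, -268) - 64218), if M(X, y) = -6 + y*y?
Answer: 1/7600 ≈ 0.00013158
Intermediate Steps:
M(X, y) = -6 + y**2
1/(M(271, -268) - 64218) = 1/((-6 + (-268)**2) - 64218) = 1/((-6 + 71824) - 64218) = 1/(71818 - 64218) = 1/7600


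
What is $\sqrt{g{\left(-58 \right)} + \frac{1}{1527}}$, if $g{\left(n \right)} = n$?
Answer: $\frac{i \sqrt{135238755}}{1527} \approx 7.6157 i$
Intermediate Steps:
$\sqrt{g{\left(-58 \right)} + \frac{1}{1527}} = \sqrt{-58 + \frac{1}{1527}} = \sqrt{- \frac{88565}{1527}} = \frac{i \sqrt{135238755}}{1527}$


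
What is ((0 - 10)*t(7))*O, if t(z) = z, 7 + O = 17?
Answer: -700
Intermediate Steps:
O = 10 (O = -7 + 17 = 10)
((0 - 10)*t(7))*O = ((0 - 10)*7)*10 = -10*7*10 = -70*10 = -700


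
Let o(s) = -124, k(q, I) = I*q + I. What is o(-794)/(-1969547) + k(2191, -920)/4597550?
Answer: -397129716588/905509080985 ≈ -0.43857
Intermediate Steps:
k(q, I) = I + I*q
o(-794)/(-1969547) + k(2191, -920)/4597550 = -124/(-1969547) - 920*(1 + 2191)/4597550 = -124*(-1/1969547) - 920*2192*(1/4597550) = 124/1969547 - 2016640*1/4597550 = 124/1969547 - 201664/459755 = -397129716588/905509080985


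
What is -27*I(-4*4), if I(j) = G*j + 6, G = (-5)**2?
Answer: 10638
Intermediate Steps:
G = 25
I(j) = 6 + 25*j (I(j) = 25*j + 6 = 6 + 25*j)
-27*I(-4*4) = -27*(6 + 25*(-4*4)) = -27*(6 + 25*(-16)) = -27*(6 - 400) = -27*(-394) = 10638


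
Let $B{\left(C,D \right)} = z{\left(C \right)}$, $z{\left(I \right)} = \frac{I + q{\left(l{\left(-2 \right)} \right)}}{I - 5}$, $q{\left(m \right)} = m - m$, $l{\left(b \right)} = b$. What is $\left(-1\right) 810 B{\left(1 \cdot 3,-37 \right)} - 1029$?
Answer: $186$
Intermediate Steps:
$q{\left(m \right)} = 0$
$z{\left(I \right)} = \frac{I}{-5 + I}$ ($z{\left(I \right)} = \frac{I + 0}{I - 5} = \frac{I}{-5 + I}$)
$B{\left(C,D \right)} = \frac{C}{-5 + C}$
$\left(-1\right) 810 B{\left(1 \cdot 3,-37 \right)} - 1029 = \left(-1\right) 810 \frac{1 \cdot 3}{-5 + 1 \cdot 3} - 1029 = - 810 \frac{3}{-5 + 3} - 1029 = - 810 \frac{3}{-2} - 1029 = - 810 \cdot 3 \left(- \frac{1}{2}\right) - 1029 = \left(-810\right) \left(- \frac{3}{2}\right) - 1029 = 1215 - 1029 = 186$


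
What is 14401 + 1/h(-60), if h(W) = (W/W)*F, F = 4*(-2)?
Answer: 115207/8 ≈ 14401.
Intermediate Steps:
F = -8
h(W) = -8 (h(W) = (W/W)*(-8) = 1*(-8) = -8)
14401 + 1/h(-60) = 14401 + 1/(-8) = 14401 - ⅛ = 115207/8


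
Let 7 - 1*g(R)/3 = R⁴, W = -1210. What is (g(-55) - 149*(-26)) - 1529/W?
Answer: -3019277661/110 ≈ -2.7448e+7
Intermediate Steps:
g(R) = 21 - 3*R⁴
(g(-55) - 149*(-26)) - 1529/W = ((21 - 3*(-55)⁴) - 149*(-26)) - 1529/(-1210) = ((21 - 3*9150625) + 3874) - 1529*(-1/1210) = ((21 - 27451875) + 3874) + 139/110 = (-27451854 + 3874) + 139/110 = -27447980 + 139/110 = -3019277661/110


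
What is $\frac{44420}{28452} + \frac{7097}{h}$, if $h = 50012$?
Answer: $\frac{605864221}{355735356} \approx 1.7031$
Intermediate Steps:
$\frac{44420}{28452} + \frac{7097}{h} = \frac{44420}{28452} + \frac{7097}{50012} = 44420 \cdot \frac{1}{28452} + 7097 \cdot \frac{1}{50012} = \frac{11105}{7113} + \frac{7097}{50012} = \frac{605864221}{355735356}$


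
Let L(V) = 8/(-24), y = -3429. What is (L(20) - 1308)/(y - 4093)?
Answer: 3925/22566 ≈ 0.17393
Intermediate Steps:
L(V) = -1/3 (L(V) = 8*(-1/24) = -1/3)
(L(20) - 1308)/(y - 4093) = (-1/3 - 1308)/(-3429 - 4093) = -3925/3/(-7522) = -3925/3*(-1/7522) = 3925/22566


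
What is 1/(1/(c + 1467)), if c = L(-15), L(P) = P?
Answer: 1452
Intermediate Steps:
c = -15
1/(1/(c + 1467)) = 1/(1/(-15 + 1467)) = 1/(1/1452) = 1452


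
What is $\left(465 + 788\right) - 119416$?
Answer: $-118163$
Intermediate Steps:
$\left(465 + 788\right) - 119416 = 1253 - 119416 = -118163$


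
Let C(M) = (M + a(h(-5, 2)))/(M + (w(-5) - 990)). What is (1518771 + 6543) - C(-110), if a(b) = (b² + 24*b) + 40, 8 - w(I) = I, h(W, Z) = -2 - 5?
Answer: 1658016129/1087 ≈ 1.5253e+6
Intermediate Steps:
h(W, Z) = -7
w(I) = 8 - I
a(b) = 40 + b² + 24*b
C(M) = (-79 + M)/(-977 + M) (C(M) = (M + (40 + (-7)² + 24*(-7)))/(M + ((8 - 1*(-5)) - 990)) = (M + (40 + 49 - 168))/(M + ((8 + 5) - 990)) = (M - 79)/(M + (13 - 990)) = (-79 + M)/(M - 977) = (-79 + M)/(-977 + M))
(1518771 + 6543) - C(-110) = (1518771 + 6543) - (-79 - 110)/(-977 - 110) = 1525314 - (-189)/(-1087) = 1525314 - (-1)*(-189)/1087 = 1525314 - 1*189/1087 = 1525314 - 189/1087 = 1658016129/1087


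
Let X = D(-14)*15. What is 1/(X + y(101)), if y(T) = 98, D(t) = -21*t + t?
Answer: 1/4298 ≈ 0.00023267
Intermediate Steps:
D(t) = -20*t
X = 4200 (X = -20*(-14)*15 = 280*15 = 4200)
1/(X + y(101)) = 1/(4200 + 98) = 1/4298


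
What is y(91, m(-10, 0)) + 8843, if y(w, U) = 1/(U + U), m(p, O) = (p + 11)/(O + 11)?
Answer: 17697/2 ≈ 8848.5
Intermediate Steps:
m(p, O) = (11 + p)/(11 + O)
y(w, U) = 1/(2*U)
y(91, m(-10, 0)) + 8843 = 1/(2*(((11 - 10)/(11 + 0)))) + 8843 = 1/(2*((1/11))) + 8843 = 1/(2*(((1/11)*1))) + 8843 = 1/(2*(1/11)) + 8843 = (½)*11 + 8843 = 11/2 + 8843 = 17697/2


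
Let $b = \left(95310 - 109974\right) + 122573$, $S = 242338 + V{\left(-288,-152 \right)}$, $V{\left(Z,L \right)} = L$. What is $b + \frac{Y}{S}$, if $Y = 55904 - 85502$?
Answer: $\frac{13067009738}{121093} \approx 1.0791 \cdot 10^{5}$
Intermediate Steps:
$S = 242186$ ($S = 242338 - 152 = 242186$)
$Y = -29598$ ($Y = 55904 - 85502 = -29598$)
$b = 107909$ ($b = -14664 + 122573 = 107909$)
$b + \frac{Y}{S} = 107909 - \frac{29598}{242186} = 107909 - \frac{14799}{121093} = \frac{13067009738}{121093}$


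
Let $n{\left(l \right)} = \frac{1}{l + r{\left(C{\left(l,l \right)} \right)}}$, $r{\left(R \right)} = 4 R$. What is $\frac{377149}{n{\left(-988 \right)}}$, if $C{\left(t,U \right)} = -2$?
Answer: $-375640404$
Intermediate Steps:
$n{\left(l \right)} = \frac{1}{-8 + l}$ ($n{\left(l \right)} = \frac{1}{l + 4 \left(-2\right)} = \frac{1}{l - 8} = \frac{1}{-8 + l}$)
$\frac{377149}{n{\left(-988 \right)}} = \frac{377149}{\frac{1}{-8 - 988}} = \frac{377149}{\frac{1}{-996}} = \frac{377149}{- \frac{1}{996}} = 377149 \left(-996\right) = -375640404$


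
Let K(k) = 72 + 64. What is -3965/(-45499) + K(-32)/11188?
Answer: 12637071/127260703 ≈ 0.099301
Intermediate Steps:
K(k) = 136
-3965/(-45499) + K(-32)/11188 = -3965/(-45499) + 136/11188 = -3965*(-1/45499) + 136*(1/11188) = 3965/45499 + 34/2797 = 12637071/127260703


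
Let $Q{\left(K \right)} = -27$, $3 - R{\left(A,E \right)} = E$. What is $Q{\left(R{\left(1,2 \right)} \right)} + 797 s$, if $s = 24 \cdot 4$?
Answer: $76485$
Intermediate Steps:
$R{\left(A,E \right)} = 3 - E$
$s = 96$
$Q{\left(R{\left(1,2 \right)} \right)} + 797 s = -27 + 797 \cdot 96 = -27 + 76512 = 76485$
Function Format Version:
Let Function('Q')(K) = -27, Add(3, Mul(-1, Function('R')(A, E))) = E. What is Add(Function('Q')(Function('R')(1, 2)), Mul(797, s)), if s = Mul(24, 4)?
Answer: 76485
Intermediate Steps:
Function('R')(A, E) = Add(3, Mul(-1, E))
s = 96
Add(Function('Q')(Function('R')(1, 2)), Mul(797, s)) = Add(-27, Mul(797, 96)) = Add(-27, 76512) = 76485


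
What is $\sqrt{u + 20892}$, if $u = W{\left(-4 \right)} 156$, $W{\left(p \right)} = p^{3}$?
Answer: $6 \sqrt{303} \approx 104.44$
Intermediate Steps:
$u = -9984$ ($u = \left(-4\right)^{3} \cdot 156 = \left(-64\right) 156 = -9984$)
$\sqrt{u + 20892} = \sqrt{-9984 + 20892} = \sqrt{10908} = 6 \sqrt{303}$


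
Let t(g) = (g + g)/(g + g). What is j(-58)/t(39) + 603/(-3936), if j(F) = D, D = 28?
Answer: 36535/1312 ≈ 27.847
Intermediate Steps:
t(g) = 1 (t(g) = (2*g)/((2*g)) = (2*g)*(1/(2*g)) = 1)
j(F) = 28
j(-58)/t(39) + 603/(-3936) = 28/1 + 603/(-3936) = 28*1 + 603*(-1/3936) = 28 - 201/1312 = 36535/1312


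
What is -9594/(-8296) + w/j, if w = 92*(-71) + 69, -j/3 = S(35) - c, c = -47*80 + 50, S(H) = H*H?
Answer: 97828109/61411140 ≈ 1.5930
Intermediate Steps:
S(H) = H²
c = -3710 (c = -3760 + 50 = -3710)
j = -14805 (j = -3*(35² - 1*(-3710)) = -3*(1225 + 3710) = -3*4935 = -14805)
w = -6463 (w = -6532 + 69 = -6463)
-9594/(-8296) + w/j = -9594/(-8296) - 6463/(-14805) = -9594*(-1/8296) - 6463*(-1/14805) = 4797/4148 + 6463/14805 = 97828109/61411140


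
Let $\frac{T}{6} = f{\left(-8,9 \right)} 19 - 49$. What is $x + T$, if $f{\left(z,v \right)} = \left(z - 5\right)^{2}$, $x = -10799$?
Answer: $8173$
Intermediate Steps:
$f{\left(z,v \right)} = \left(-5 + z\right)^{2}$
$T = 18972$ ($T = 6 \left(\left(-5 - 8\right)^{2} \cdot 19 - 49\right) = 6 \left(\left(-13\right)^{2} \cdot 19 - 49\right) = 6 \left(169 \cdot 19 - 49\right) = 6 \left(3211 - 49\right) = 6 \cdot 3162 = 18972$)
$x + T = -10799 + 18972 = 8173$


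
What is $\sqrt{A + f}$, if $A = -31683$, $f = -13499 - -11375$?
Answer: $i \sqrt{33807} \approx 183.87 i$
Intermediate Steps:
$f = -2124$ ($f = -13499 + 11375 = -2124$)
$\sqrt{A + f} = \sqrt{-31683 - 2124} = \sqrt{-33807} = i \sqrt{33807}$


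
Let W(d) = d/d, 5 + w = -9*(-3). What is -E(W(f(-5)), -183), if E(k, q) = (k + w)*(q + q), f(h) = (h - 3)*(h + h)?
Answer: 8418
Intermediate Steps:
w = 22 (w = -5 - 9*(-3) = -5 + 27 = 22)
f(h) = 2*h*(-3 + h) (f(h) = (-3 + h)*(2*h) = 2*h*(-3 + h))
W(d) = 1
E(k, q) = 2*q*(22 + k) (E(k, q) = (k + 22)*(q + q) = (22 + k)*(2*q) = 2*q*(22 + k))
-E(W(f(-5)), -183) = -2*(-183)*(22 + 1) = -2*(-183)*23 = -1*(-8418) = 8418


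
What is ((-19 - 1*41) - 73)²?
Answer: 17689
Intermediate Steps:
((-19 - 1*41) - 73)² = ((-19 - 41) - 73)² = (-60 - 73)² = (-133)² = 17689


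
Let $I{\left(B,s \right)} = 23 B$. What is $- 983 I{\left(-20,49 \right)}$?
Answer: $452180$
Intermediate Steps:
$- 983 I{\left(-20,49 \right)} = - 983 \cdot 23 \left(-20\right) = \left(-983\right) \left(-460\right) = 452180$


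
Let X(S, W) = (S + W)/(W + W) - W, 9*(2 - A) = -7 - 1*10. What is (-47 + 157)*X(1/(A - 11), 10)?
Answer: -133859/128 ≈ -1045.8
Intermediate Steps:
A = 35/9 (A = 2 - (-7 - 1*10)/9 = 2 - (-7 - 10)/9 = 2 - ⅑*(-17) = 2 + 17/9 = 35/9 ≈ 3.8889)
X(S, W) = -W + (S + W)/(2*W) (X(S, W) = (S + W)/((2*W)) - W = (S + W)*(1/(2*W)) - W = (S + W)/(2*W) - W = -W + (S + W)/(2*W))
(-47 + 157)*X(1/(A - 11), 10) = (-47 + 157)*(½ - 1*10 + (½)/((35/9 - 11)*10)) = 110*(½ - 10 + (½)*(⅒)/(-64/9)) = 110*(½ - 10 + (½)*(-9/64)*(⅒)) = 110*(½ - 10 - 9/1280) = 110*(-12169/1280) = -133859/128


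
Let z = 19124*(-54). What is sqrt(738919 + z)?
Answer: I*sqrt(293777) ≈ 542.01*I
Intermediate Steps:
z = -1032696
sqrt(738919 + z) = sqrt(738919 - 1032696) = sqrt(-293777) = I*sqrt(293777)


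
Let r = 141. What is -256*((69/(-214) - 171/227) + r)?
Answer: -870046848/24289 ≈ -35821.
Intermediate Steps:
-256*((69/(-214) - 171/227) + r) = -256*((69/(-214) - 171/227) + 141) = -256*((69*(-1/214) - 171*1/227) + 141) = -256*((-69/214 - 171/227) + 141) = -256*(-52257/48578 + 141) = -256*6797241/48578 = -870046848/24289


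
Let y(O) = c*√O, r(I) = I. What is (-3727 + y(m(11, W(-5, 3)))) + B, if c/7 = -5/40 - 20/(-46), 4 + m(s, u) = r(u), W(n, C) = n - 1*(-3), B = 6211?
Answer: 2484 + 399*I*√6/184 ≈ 2484.0 + 5.3117*I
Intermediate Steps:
W(n, C) = 3 + n (W(n, C) = n + 3 = 3 + n)
m(s, u) = -4 + u
c = 399/184 (c = 7*(-5/40 - 20/(-46)) = 7*(-5*1/40 - 20*(-1/46)) = 7*(-⅛ + 10/23) = 7*(57/184) = 399/184 ≈ 2.1685)
y(O) = 399*√O/184
(-3727 + y(m(11, W(-5, 3)))) + B = (-3727 + 399*√(-4 + (3 - 5))/184) + 6211 = (-3727 + 399*√(-4 - 2)/184) + 6211 = (-3727 + 399*√(-6)/184) + 6211 = (-3727 + 399*(I*√6)/184) + 6211 = (-3727 + 399*I*√6/184) + 6211 = 2484 + 399*I*√6/184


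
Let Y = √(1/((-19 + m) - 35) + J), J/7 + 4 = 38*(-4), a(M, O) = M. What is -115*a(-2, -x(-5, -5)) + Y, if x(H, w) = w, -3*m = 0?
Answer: 230 + I*√353814/18 ≈ 230.0 + 33.046*I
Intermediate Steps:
m = 0 (m = -⅓*0 = 0)
J = -1092 (J = -28 + 7*(38*(-4)) = -28 + 7*(-152) = -28 - 1064 = -1092)
Y = I*√353814/18 (Y = √(1/((-19 + 0) - 35) - 1092) = √(1/(-19 - 35) - 1092) = √(1/(-54) - 1092) = √(-1/54 - 1092) = √(-58969/54) = I*√353814/18 ≈ 33.046*I)
-115*a(-2, -x(-5, -5)) + Y = -115*(-2) + I*√353814/18 = 230 + I*√353814/18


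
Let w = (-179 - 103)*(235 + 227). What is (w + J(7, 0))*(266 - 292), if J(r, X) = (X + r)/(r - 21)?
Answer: 3387397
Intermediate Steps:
J(r, X) = (X + r)/(-21 + r)
w = -130284 (w = -282*462 = -130284)
(w + J(7, 0))*(266 - 292) = (-130284 + (0 + 7)/(-21 + 7))*(266 - 292) = (-130284 + 7/(-14))*(-26) = (-130284 - 1/14*7)*(-26) = (-130284 - ½)*(-26) = -260569/2*(-26) = 3387397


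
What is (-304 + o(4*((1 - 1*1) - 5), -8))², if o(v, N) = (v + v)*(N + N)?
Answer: 112896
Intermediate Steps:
o(v, N) = 4*N*v (o(v, N) = (2*v)*(2*N) = 4*N*v)
(-304 + o(4*((1 - 1*1) - 5), -8))² = (-304 + 4*(-8)*(4*((1 - 1*1) - 5)))² = (-304 + 4*(-8)*(4*((1 - 1) - 5)))² = (-304 + 4*(-8)*(4*(0 - 5)))² = (-304 + 4*(-8)*(4*(-5)))² = (-304 + 4*(-8)*(-20))² = (-304 + 640)² = 336² = 112896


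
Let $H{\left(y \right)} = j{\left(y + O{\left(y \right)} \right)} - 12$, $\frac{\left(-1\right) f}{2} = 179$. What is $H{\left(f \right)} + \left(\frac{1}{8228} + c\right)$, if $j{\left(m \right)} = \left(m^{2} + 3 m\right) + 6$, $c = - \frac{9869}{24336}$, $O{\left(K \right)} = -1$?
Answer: $\frac{6397439212847}{50059152} \approx 1.278 \cdot 10^{5}$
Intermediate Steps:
$f = -358$ ($f = \left(-2\right) 179 = -358$)
$c = - \frac{9869}{24336}$ ($c = \left(-9869\right) \frac{1}{24336} = - \frac{9869}{24336} \approx -0.40553$)
$j{\left(m \right)} = 6 + m^{2} + 3 m$
$H{\left(y \right)} = -9 + \left(-1 + y\right)^{2} + 3 y$ ($H{\left(y \right)} = \left(6 + \left(y - 1\right)^{2} + 3 \left(y - 1\right)\right) - 12 = \left(6 + \left(-1 + y\right)^{2} + 3 \left(-1 + y\right)\right) - 12 = \left(6 + \left(-1 + y\right)^{2} + \left(-3 + 3 y\right)\right) - 12 = \left(3 + \left(-1 + y\right)^{2} + 3 y\right) - 12 = -9 + \left(-1 + y\right)^{2} + 3 y$)
$H{\left(f \right)} + \left(\frac{1}{8228} + c\right) = \left(-8 - 358 + \left(-358\right)^{2}\right) - \left(\frac{9869}{24336} - \frac{1}{8228}\right) = \left(-8 - 358 + 128164\right) + \left(\frac{1}{8228} - \frac{9869}{24336}\right) = 127798 - \frac{20294449}{50059152} = \frac{6397439212847}{50059152}$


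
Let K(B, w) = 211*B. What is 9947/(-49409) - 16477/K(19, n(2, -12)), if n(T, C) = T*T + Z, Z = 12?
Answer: -853989616/198080681 ≈ -4.3113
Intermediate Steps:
n(T, C) = 12 + T**2 (n(T, C) = T*T + 12 = T**2 + 12 = 12 + T**2)
9947/(-49409) - 16477/K(19, n(2, -12)) = 9947/(-49409) - 16477/(211*19) = 9947*(-1/49409) - 16477/4009 = -9947/49409 - 16477*1/4009 = -9947/49409 - 16477/4009 = -853989616/198080681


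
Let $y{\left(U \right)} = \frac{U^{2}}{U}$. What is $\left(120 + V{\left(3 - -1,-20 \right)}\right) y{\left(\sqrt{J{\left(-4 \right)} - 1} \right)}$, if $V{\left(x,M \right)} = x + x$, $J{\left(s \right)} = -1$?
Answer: $128 i \sqrt{2} \approx 181.02 i$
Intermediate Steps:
$y{\left(U \right)} = U$
$V{\left(x,M \right)} = 2 x$
$\left(120 + V{\left(3 - -1,-20 \right)}\right) y{\left(\sqrt{J{\left(-4 \right)} - 1} \right)} = \left(120 + 2 \left(3 - -1\right)\right) \sqrt{-1 - 1} = \left(120 + 2 \left(3 + 1\right)\right) \sqrt{-2} = \left(120 + 2 \cdot 4\right) i \sqrt{2} = \left(120 + 8\right) i \sqrt{2} = 128 i \sqrt{2}$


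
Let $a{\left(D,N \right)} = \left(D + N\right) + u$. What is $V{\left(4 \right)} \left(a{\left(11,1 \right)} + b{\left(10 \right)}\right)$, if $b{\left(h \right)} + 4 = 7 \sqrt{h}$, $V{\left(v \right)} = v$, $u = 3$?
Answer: $44 + 28 \sqrt{10} \approx 132.54$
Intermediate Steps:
$a{\left(D,N \right)} = 3 + D + N$ ($a{\left(D,N \right)} = \left(D + N\right) + 3 = 3 + D + N$)
$b{\left(h \right)} = -4 + 7 \sqrt{h}$
$V{\left(4 \right)} \left(a{\left(11,1 \right)} + b{\left(10 \right)}\right) = 4 \left(\left(3 + 11 + 1\right) - \left(4 - 7 \sqrt{10}\right)\right) = 4 \left(15 - \left(4 - 7 \sqrt{10}\right)\right) = 4 \left(11 + 7 \sqrt{10}\right) = 44 + 28 \sqrt{10}$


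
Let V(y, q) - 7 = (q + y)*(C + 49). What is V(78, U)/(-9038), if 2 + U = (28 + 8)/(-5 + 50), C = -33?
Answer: -6179/45190 ≈ -0.13673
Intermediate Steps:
U = -6/5 (U = -2 + (28 + 8)/(-5 + 50) = -2 + 36/45 = -2 + 36*(1/45) = -2 + ⅘ = -6/5 ≈ -1.2000)
V(y, q) = 7 + 16*q + 16*y (V(y, q) = 7 + (q + y)*(-33 + 49) = 7 + (q + y)*16 = 7 + (16*q + 16*y) = 7 + 16*q + 16*y)
V(78, U)/(-9038) = (7 + 16*(-6/5) + 16*78)/(-9038) = (7 - 96/5 + 1248)*(-1/9038) = (6179/5)*(-1/9038) = -6179/45190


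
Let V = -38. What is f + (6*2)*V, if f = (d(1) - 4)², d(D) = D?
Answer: -447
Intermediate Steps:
f = 9 (f = (1 - 4)² = (-3)² = 9)
f + (6*2)*V = 9 + (6*2)*(-38) = 9 + 12*(-38) = 9 - 456 = -447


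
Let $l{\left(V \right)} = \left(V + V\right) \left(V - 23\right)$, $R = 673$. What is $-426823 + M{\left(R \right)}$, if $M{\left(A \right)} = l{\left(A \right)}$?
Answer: $448077$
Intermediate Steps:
$l{\left(V \right)} = 2 V \left(-23 + V\right)$
$M{\left(A \right)} = 2 A \left(-23 + A\right)$
$-426823 + M{\left(R \right)} = -426823 + 2 \cdot 673 \left(-23 + 673\right) = -426823 + 2 \cdot 673 \cdot 650 = -426823 + 874900 = 448077$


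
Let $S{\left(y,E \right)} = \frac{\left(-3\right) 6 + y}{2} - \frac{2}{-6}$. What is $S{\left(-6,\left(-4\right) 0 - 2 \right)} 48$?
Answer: $-560$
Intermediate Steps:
$S{\left(y,E \right)} = - \frac{26}{3} + \frac{y}{2}$ ($S{\left(y,E \right)} = \left(-18 + y\right) \frac{1}{2} - - \frac{1}{3} = \left(-9 + \frac{y}{2}\right) + \frac{1}{3} = - \frac{26}{3} + \frac{y}{2}$)
$S{\left(-6,\left(-4\right) 0 - 2 \right)} 48 = \left(- \frac{26}{3} + \frac{1}{2} \left(-6\right)\right) 48 = \left(- \frac{26}{3} - 3\right) 48 = \left(- \frac{35}{3}\right) 48 = -560$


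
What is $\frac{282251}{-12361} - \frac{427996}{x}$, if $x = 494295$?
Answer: $- \frac{144805716601}{6109980495} \approx -23.7$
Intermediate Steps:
$\frac{282251}{-12361} - \frac{427996}{x} = \frac{282251}{-12361} - \frac{427996}{494295} = 282251 \left(- \frac{1}{12361}\right) - \frac{427996}{494295} = - \frac{282251}{12361} - \frac{427996}{494295} = - \frac{144805716601}{6109980495}$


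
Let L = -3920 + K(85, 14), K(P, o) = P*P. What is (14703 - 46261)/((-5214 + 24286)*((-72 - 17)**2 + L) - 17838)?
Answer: -15779/107042217 ≈ -0.00014741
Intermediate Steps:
K(P, o) = P**2
L = 3305 (L = -3920 + 85**2 = -3920 + 7225 = 3305)
(14703 - 46261)/((-5214 + 24286)*((-72 - 17)**2 + L) - 17838) = (14703 - 46261)/((-5214 + 24286)*((-72 - 17)**2 + 3305) - 17838) = -31558/(19072*((-89)**2 + 3305) - 17838) = -31558/(19072*(7921 + 3305) - 17838) = -31558/(19072*11226 - 17838) = -31558/(214102272 - 17838) = -31558/214084434 = -31558*1/214084434 = -15779/107042217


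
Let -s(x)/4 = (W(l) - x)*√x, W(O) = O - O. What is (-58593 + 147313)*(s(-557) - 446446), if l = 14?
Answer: -39608689120 - 197668160*I*√557 ≈ -3.9609e+10 - 4.6651e+9*I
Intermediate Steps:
W(O) = 0
s(x) = 4*x^(3/2) (s(x) = -4*(0 - x)*√x = -4*(-x)*√x = -(-4)*x^(3/2) = 4*x^(3/2))
(-58593 + 147313)*(s(-557) - 446446) = (-58593 + 147313)*(4*(-557)^(3/2) - 446446) = 88720*(4*(-557*I*√557) - 446446) = 88720*(-2228*I*√557 - 446446) = 88720*(-446446 - 2228*I*√557) = -39608689120 - 197668160*I*√557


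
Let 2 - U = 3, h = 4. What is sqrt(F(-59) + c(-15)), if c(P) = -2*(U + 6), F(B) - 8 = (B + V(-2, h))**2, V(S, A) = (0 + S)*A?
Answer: sqrt(4487) ≈ 66.985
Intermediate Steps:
U = -1 (U = 2 - 1*3 = 2 - 3 = -1)
V(S, A) = A*S (V(S, A) = S*A = A*S)
F(B) = 8 + (-8 + B)**2 (F(B) = 8 + (B + 4*(-2))**2 = 8 + (B - 8)**2 = 8 + (-8 + B)**2)
c(P) = -10 (c(P) = -2*(-1 + 6) = -2*5 = -10)
sqrt(F(-59) + c(-15)) = sqrt((8 + (-8 - 59)**2) - 10) = sqrt((8 + (-67)**2) - 10) = sqrt((8 + 4489) - 10) = sqrt(4497 - 10) = sqrt(4487)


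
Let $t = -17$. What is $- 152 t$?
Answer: $2584$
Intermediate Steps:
$- 152 t = \left(-152\right) \left(-17\right) = 2584$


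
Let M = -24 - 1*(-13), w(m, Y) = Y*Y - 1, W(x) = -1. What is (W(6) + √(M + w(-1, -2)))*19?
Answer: -19 + 38*I*√2 ≈ -19.0 + 53.74*I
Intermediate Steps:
w(m, Y) = -1 + Y² (w(m, Y) = Y² - 1 = -1 + Y²)
M = -11 (M = -24 + 13 = -11)
(W(6) + √(M + w(-1, -2)))*19 = (-1 + √(-11 + (-1 + (-2)²)))*19 = (-1 + √(-11 + (-1 + 4)))*19 = (-1 + √(-11 + 3))*19 = (-1 + √(-8))*19 = (-1 + 2*I*√2)*19 = -19 + 38*I*√2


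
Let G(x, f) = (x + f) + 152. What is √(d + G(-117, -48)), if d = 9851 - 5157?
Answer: √4681 ≈ 68.418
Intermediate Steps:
d = 4694
G(x, f) = 152 + f + x (G(x, f) = (f + x) + 152 = 152 + f + x)
√(d + G(-117, -48)) = √(4694 + (152 - 48 - 117)) = √(4694 - 13) = √4681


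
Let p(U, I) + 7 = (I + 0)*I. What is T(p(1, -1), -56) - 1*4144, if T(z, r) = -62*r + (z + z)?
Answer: -684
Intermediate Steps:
p(U, I) = -7 + I**2 (p(U, I) = -7 + (I + 0)*I = -7 + I*I = -7 + I**2)
T(z, r) = -62*r + 2*z
T(p(1, -1), -56) - 1*4144 = (-62*(-56) + 2*(-7 + (-1)**2)) - 1*4144 = (3472 + 2*(-7 + 1)) - 4144 = (3472 + 2*(-6)) - 4144 = (3472 - 12) - 4144 = 3460 - 4144 = -684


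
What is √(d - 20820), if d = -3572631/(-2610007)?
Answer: I*√141819358171901763/2610007 ≈ 144.29*I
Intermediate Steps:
d = 3572631/2610007 (d = -3572631*(-1/2610007) = 3572631/2610007 ≈ 1.3688)
√(d - 20820) = √(3572631/2610007 - 20820) = √(-54336773109/2610007) = I*√141819358171901763/2610007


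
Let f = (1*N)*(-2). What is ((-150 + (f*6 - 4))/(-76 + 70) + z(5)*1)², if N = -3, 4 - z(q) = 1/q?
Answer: 123904/225 ≈ 550.68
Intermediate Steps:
z(q) = 4 - 1/q
f = 6 (f = (1*(-3))*(-2) = -3*(-2) = 6)
((-150 + (f*6 - 4))/(-76 + 70) + z(5)*1)² = ((-150 + (6*6 - 4))/(-76 + 70) + (4 - 1/5)*1)² = ((-150 + (36 - 4))/(-6) + (4 - 1*⅕)*1)² = ((-150 + 32)*(-⅙) + (4 - ⅕)*1)² = (-118*(-⅙) + (19/5)*1)² = (59/3 + 19/5)² = (352/15)² = 123904/225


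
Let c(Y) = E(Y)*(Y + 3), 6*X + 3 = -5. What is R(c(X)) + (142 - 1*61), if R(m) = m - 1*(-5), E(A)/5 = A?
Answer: 674/9 ≈ 74.889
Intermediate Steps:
E(A) = 5*A
X = -4/3 (X = -½ + (⅙)*(-5) = -½ - ⅚ = -4/3 ≈ -1.3333)
c(Y) = 5*Y*(3 + Y) (c(Y) = (5*Y)*(Y + 3) = (5*Y)*(3 + Y) = 5*Y*(3 + Y))
R(m) = 5 + m (R(m) = m + 5 = 5 + m)
R(c(X)) + (142 - 1*61) = (5 + 5*(-4/3)*(3 - 4/3)) + (142 - 1*61) = (5 + 5*(-4/3)*(5/3)) + (142 - 61) = (5 - 100/9) + 81 = -55/9 + 81 = 674/9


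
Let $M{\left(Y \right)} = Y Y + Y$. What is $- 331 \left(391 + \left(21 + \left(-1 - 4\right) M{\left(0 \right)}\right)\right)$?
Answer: $-136372$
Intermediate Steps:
$M{\left(Y \right)} = Y + Y^{2}$ ($M{\left(Y \right)} = Y^{2} + Y = Y + Y^{2}$)
$- 331 \left(391 + \left(21 + \left(-1 - 4\right) M{\left(0 \right)}\right)\right) = - 331 \left(391 + \left(21 + \left(-1 - 4\right) 0 \left(1 + 0\right)\right)\right) = - 331 \left(391 + \left(21 - 5 \cdot 0 \cdot 1\right)\right) = - 331 \left(391 + \left(21 - 0\right)\right) = - 331 \left(391 + \left(21 + 0\right)\right) = - 331 \left(391 + 21\right) = \left(-331\right) 412 = -136372$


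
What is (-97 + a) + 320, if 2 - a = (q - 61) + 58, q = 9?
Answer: 219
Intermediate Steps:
a = -4 (a = 2 - ((9 - 61) + 58) = 2 - (-52 + 58) = 2 - 1*6 = 2 - 6 = -4)
(-97 + a) + 320 = (-97 - 4) + 320 = -101 + 320 = 219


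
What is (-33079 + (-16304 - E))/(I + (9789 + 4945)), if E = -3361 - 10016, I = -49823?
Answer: 36006/35089 ≈ 1.0261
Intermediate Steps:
E = -13377
(-33079 + (-16304 - E))/(I + (9789 + 4945)) = (-33079 + (-16304 - 1*(-13377)))/(-49823 + (9789 + 4945)) = (-33079 + (-16304 + 13377))/(-49823 + 14734) = (-33079 - 2927)/(-35089) = -36006*(-1/35089) = 36006/35089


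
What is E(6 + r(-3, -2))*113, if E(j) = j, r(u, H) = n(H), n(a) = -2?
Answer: 452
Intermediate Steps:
r(u, H) = -2
E(6 + r(-3, -2))*113 = (6 - 2)*113 = 4*113 = 452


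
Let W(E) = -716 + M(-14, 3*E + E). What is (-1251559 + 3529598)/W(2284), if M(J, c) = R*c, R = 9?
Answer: 2278039/81508 ≈ 27.949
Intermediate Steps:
M(J, c) = 9*c
W(E) = -716 + 36*E (W(E) = -716 + 9*(3*E + E) = -716 + 9*(4*E) = -716 + 36*E)
(-1251559 + 3529598)/W(2284) = (-1251559 + 3529598)/(-716 + 36*2284) = 2278039/(-716 + 82224) = 2278039/81508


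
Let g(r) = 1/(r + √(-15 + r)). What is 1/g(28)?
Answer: 28 + √13 ≈ 31.606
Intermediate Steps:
1/g(28) = 1/(1/(28 + √(-15 + 28))) = 1/(1/(28 + √13)) = 28 + √13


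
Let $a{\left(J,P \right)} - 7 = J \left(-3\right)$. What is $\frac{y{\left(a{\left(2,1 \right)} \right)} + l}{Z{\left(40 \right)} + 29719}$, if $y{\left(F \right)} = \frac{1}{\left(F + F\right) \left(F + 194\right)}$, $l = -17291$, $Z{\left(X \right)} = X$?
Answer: $- \frac{6743489}{11606010} \approx -0.58103$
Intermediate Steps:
$a{\left(J,P \right)} = 7 - 3 J$ ($a{\left(J,P \right)} = 7 + J \left(-3\right) = 7 - 3 J$)
$y{\left(F \right)} = \frac{1}{2 F \left(194 + F\right)}$
$\frac{y{\left(a{\left(2,1 \right)} \right)} + l}{Z{\left(40 \right)} + 29719} = \frac{\frac{1}{2 \left(7 - 6\right) \left(194 + \left(7 - 6\right)\right)} - 17291}{40 + 29719} = \frac{\frac{1}{2 \left(7 - 6\right) \left(194 + \left(7 - 6\right)\right)} - 17291}{29759} = \left(\frac{1}{2 \cdot 1 \left(194 + 1\right)} - 17291\right) \frac{1}{29759} = \left(\frac{1}{2} \cdot 1 \cdot \frac{1}{195} - 17291\right) \frac{1}{29759} = \left(\frac{1}{390} - 17291\right) \frac{1}{29759} = \left(- \frac{6743489}{390}\right) \frac{1}{29759} = - \frac{6743489}{11606010}$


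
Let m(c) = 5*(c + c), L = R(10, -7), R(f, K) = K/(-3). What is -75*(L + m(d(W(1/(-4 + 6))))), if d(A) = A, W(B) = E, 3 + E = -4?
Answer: 5075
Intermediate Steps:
E = -7 (E = -3 - 4 = -7)
R(f, K) = -K/3 (R(f, K) = K*(-⅓) = -K/3)
L = 7/3 (L = -⅓*(-7) = 7/3 ≈ 2.3333)
W(B) = -7
m(c) = 10*c (m(c) = 5*(2*c) = 10*c)
-75*(L + m(d(W(1/(-4 + 6))))) = -75*(7/3 + 10*(-7)) = -75*(7/3 - 70) = -75*(-203/3) = 5075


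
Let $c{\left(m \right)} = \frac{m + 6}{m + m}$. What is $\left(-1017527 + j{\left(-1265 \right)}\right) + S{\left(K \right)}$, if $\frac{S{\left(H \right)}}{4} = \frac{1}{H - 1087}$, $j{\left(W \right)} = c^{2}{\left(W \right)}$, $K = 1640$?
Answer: $- \frac{3601737079434507}{3539697700} \approx -1.0175 \cdot 10^{6}$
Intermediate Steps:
$c{\left(m \right)} = \frac{6 + m}{2 m}$
$j{\left(W \right)} = \frac{\left(6 + W\right)^{2}}{4 W^{2}}$ ($j{\left(W \right)} = \left(\frac{6 + W}{2 W}\right)^{2} = \frac{\left(6 + W\right)^{2}}{4 W^{2}}$)
$S{\left(H \right)} = \frac{4}{-1087 + H}$ ($S{\left(H \right)} = \frac{4}{H - 1087} = \frac{4}{-1087 + H}$)
$\left(-1017527 + j{\left(-1265 \right)}\right) + S{\left(K \right)} = \left(-1017527 + \frac{\left(6 - 1265\right)^{2}}{4 \cdot 1600225}\right) + \frac{4}{-1087 + 1640} = \left(-1017527 + \frac{1}{4} \cdot \frac{1}{1600225} \left(-1259\right)^{2}\right) + \frac{4}{553} = \left(-1017527 + \frac{1}{4} \cdot \frac{1}{1600225} \cdot 1585081\right) + 4 \cdot \frac{1}{553} = \left(-1017527 + \frac{1585081}{6400900}\right) + \frac{4}{553} = - \frac{6513086989219}{6400900} + \frac{4}{553} = - \frac{3601737079434507}{3539697700}$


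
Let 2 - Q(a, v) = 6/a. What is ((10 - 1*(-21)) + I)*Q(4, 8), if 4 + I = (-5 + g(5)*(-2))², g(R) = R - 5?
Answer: 26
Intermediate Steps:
g(R) = -5 + R
Q(a, v) = 2 - 6/a
I = 21 (I = -4 + (-5 + (-5 + 5)*(-2))² = -4 + (-5 + 0*(-2))² = -4 + (-5 + 0)² = -4 + (-5)² = -4 + 25 = 21)
((10 - 1*(-21)) + I)*Q(4, 8) = ((10 - 1*(-21)) + 21)*(2 - 6/4) = ((10 + 21) + 21)*(2 - 6*¼) = (31 + 21)*(2 - 3/2) = 52*(½) = 26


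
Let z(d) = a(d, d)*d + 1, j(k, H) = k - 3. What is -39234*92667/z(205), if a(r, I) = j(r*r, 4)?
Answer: -3635697078/8614511 ≈ -422.04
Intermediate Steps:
j(k, H) = -3 + k
a(r, I) = -3 + r² (a(r, I) = -3 + r*r = -3 + r²)
z(d) = 1 + d*(-3 + d²) (z(d) = (-3 + d²)*d + 1 = d*(-3 + d²) + 1 = 1 + d*(-3 + d²))
-39234*92667/z(205) = -39234*92667/(1 + 205*(-3 + 205²)) = -39234*92667/(1 + 205*(-3 + 42025)) = -39234*92667/(1 + 205*42022) = -39234*92667/(1 + 8614510) = -39234/(8614511*(1/92667)) = -39234/8614511/92667 = -39234*92667/8614511 = -3635697078/8614511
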